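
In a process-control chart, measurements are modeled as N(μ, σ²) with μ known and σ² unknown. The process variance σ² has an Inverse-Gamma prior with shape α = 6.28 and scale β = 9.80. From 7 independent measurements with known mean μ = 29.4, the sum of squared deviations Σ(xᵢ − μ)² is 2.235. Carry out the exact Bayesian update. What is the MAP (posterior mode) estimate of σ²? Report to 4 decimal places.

With known mean μ and an Inverse-Gamma(α, β) prior on σ², the Normal likelihood is conjugate: posterior is Inv-Gamma(α + n/2, β + Σ(xᵢ−μ)²/2).
Posterior: Inv-Gamma(6.28 + 7/2, 9.80 + 2.235/2) = Inv-Gamma(9.78, 10.9175).
Mode = β/(α+1) = 10.9175/10.78 = 1.0128.

1.0128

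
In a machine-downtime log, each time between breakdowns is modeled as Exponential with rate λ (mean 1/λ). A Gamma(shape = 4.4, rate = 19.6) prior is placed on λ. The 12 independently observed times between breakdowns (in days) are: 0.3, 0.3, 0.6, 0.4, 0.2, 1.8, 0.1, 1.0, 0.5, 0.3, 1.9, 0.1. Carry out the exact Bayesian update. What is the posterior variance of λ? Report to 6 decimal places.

0.022331

With a Gamma(shape α, rate β) prior on the exponential rate λ, the posterior after n observations with total T = Σxᵢ is Gamma(α+n, β+T).
Sum of observations T = 7.5 days; n = 12.
Posterior: Gamma(4.4+12, 19.6+7.5) = Gamma(16.4, 27.1).
Var = α/β² = 0.022331.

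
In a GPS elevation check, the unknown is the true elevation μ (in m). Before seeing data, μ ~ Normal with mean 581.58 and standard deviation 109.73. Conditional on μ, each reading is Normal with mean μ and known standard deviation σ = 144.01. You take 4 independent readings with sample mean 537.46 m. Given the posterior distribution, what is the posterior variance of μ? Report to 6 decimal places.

3624.156393

For Normal data with known variance σ², a Normal(μ₀, σ₀²) prior on μ is conjugate. Posterior precision = 1/σ₀² + n/σ²; posterior mean is the precision-weighted average of μ₀ and x̄.
σ₀² = 109.73² = 12040.6729, σ² = 144.01² = 20738.8801; σ² + n·σ₀² = 20738.8801 + 4·12040.6729 = 68901.5717.
Posterior precision = 1/σ₀² + n/σ² = 1/12040.6729 + 4/20738.8801 = (σ² + n·σ₀²)/(σ₀²σ²) = 68901.5717/(12040.6729·20738.8801); posterior variance σₙ² = σ₀²σ²/(σ² + n·σ₀²) = 12040.6729·20738.8801/68901.5717 = 3624.156393.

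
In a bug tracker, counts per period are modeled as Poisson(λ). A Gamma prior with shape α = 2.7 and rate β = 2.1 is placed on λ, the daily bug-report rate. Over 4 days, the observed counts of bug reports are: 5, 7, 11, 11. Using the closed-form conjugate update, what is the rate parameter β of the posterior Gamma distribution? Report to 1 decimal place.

6.1

With a Gamma(shape α, rate β) prior, the Poisson likelihood is conjugate: the posterior is Gamma(α + ΣXᵢ, β + n).
Sum of counts S = 34 over n = 4 days.
Posterior: Gamma(α+S, β+n) = Gamma(2.7+34, 2.1+4) = Gamma(36.7, 6.1).
Posterior β = 6.1.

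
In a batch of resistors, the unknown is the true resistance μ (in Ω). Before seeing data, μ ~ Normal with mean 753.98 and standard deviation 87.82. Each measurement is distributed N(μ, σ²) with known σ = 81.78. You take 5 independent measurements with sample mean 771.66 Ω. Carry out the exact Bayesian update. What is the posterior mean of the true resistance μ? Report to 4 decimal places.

For Normal data with known variance σ², a Normal(μ₀, σ₀²) prior on μ is conjugate. Posterior precision = 1/σ₀² + n/σ²; posterior mean is the precision-weighted average of μ₀ and x̄.
n·x̄ = 5·771.66 = 3858.3.
σ₀² = 87.82² = 7712.3524, σ² = 81.78² = 6687.9684; σ² + n·σ₀² = 6687.9684 + 5·7712.3524 = 45249.7304.
Posterior mean = (μ₀/σ₀² + n·x̄/σ²)/(1/σ₀² + n/σ²) = (σ²·μ₀ + σ₀²·n·x̄)/(σ² + n·σ₀²) = (6687.9684·753.98 + 7712.3524·3858.3)/45249.7304 = 34799163.679152/45249.7304 = 769.0469.

769.0469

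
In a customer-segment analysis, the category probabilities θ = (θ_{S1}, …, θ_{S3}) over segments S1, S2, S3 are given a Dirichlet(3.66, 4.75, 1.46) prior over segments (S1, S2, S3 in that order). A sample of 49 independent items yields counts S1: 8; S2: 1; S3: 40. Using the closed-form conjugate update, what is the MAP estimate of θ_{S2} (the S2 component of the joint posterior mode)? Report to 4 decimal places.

0.0850

The Dirichlet prior is conjugate to the Multinomial likelihood: each posterior αⱼ = prior αⱼ + observed count nⱼ.
Posterior concentration: (11.66, 5.75, 41.46), total = 58.87.
Joint mode component: (α_{S2}−1)/(Σα−K) = 4.75/55.87 = 0.0850.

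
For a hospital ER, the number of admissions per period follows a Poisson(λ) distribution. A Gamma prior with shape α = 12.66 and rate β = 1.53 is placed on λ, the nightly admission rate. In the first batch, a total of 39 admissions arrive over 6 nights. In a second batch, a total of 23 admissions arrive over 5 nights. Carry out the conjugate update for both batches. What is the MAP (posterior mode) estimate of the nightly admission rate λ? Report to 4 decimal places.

With a Gamma(shape α, rate β) prior, the Poisson likelihood is conjugate: the posterior is Gamma(α + ΣXᵢ, β + n).
After batch 1: Gamma(α+S, β+n) = Gamma(12.66+39, 1.53+6) = Gamma(51.66, 7.53).
After batch 2: Gamma(α+S, β+n) = Gamma(51.66+23, 7.53+5) = Gamma(74.66, 12.53).
Mode of Gamma(α,β) for α≥1 is (α−1)/β = 73.66/12.53 = 5.8787.

5.8787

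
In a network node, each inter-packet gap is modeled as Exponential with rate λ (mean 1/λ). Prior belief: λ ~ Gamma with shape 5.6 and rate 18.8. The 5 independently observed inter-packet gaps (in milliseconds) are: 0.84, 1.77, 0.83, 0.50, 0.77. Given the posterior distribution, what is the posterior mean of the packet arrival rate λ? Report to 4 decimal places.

With a Gamma(shape α, rate β) prior on the exponential rate λ, the posterior after n observations with total T = Σxᵢ is Gamma(α+n, β+T).
Sum of observations T = 4.71 milliseconds; n = 5.
Posterior: Gamma(5.6+5, 18.8+4.71) = Gamma(10.6, 23.51).
Posterior mean of λ = α/β = 10.6/23.51 = 0.4509.

0.4509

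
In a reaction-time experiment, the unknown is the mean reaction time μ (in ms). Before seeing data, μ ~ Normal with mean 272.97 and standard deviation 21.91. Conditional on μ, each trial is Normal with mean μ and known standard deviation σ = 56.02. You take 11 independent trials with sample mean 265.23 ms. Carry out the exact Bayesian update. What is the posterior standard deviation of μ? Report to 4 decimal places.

For Normal data with known variance σ², a Normal(μ₀, σ₀²) prior on μ is conjugate. Posterior precision = 1/σ₀² + n/σ²; posterior mean is the precision-weighted average of μ₀ and x̄.
σ₀² = 21.91² = 480.0481, σ² = 56.02² = 3138.2404; σ² + n·σ₀² = 3138.2404 + 11·480.0481 = 8418.7695.
Posterior precision = 1/σ₀² + n/σ² = 1/480.0481 + 11/3138.2404 = (σ² + n·σ₀²)/(σ₀²σ²) = 8418.7695/(480.0481·3138.2404); posterior variance σₙ² = σ₀²σ²/(σ² + n·σ₀²) = 480.0481·3138.2404/8418.7695 = 178.946144.
Posterior SD = √σₙ² = √(480.0481·3138.2404/8418.7695) = 13.3771.

13.3771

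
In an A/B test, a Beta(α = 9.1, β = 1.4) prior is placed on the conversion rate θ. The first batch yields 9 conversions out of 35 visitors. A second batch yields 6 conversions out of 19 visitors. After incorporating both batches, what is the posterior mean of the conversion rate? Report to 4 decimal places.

The Beta prior is conjugate to a Binomial/Bernoulli likelihood; the update adds successes to α and failures to β.
After batch 1: Beta(9.1+9, 1.4+26) = Beta(18.1, 27.4).
After batch 2: Beta(18.1+6, 27.4+13) = Beta(24.1, 40.4).
Posterior mean = α/(α+β) = 24.1/64.5 = 0.3736.

0.3736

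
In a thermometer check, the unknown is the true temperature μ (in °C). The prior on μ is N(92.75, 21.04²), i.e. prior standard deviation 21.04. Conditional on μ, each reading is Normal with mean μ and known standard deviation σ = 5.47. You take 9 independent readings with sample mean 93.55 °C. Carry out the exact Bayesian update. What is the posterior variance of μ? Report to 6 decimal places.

For Normal data with known variance σ², a Normal(μ₀, σ₀²) prior on μ is conjugate. Posterior precision = 1/σ₀² + n/σ²; posterior mean is the precision-weighted average of μ₀ and x̄.
σ₀² = 21.04² = 442.6816, σ² = 5.47² = 29.9209; σ² + n·σ₀² = 29.9209 + 9·442.6816 = 4014.0553.
Posterior precision = 1/σ₀² + n/σ² = 1/442.6816 + 9/29.9209 = (σ² + n·σ₀²)/(σ₀²σ²) = 4014.0553/(442.6816·29.9209); posterior variance σₙ² = σ₀²σ²/(σ² + n·σ₀²) = 442.6816·29.9209/4014.0553 = 3.299763.

3.299763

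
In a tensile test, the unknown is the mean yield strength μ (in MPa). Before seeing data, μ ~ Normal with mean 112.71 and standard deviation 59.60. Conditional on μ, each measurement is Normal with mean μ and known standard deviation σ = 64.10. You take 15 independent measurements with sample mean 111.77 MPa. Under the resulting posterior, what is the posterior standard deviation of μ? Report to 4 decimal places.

For Normal data with known variance σ², a Normal(μ₀, σ₀²) prior on μ is conjugate. Posterior precision = 1/σ₀² + n/σ²; posterior mean is the precision-weighted average of μ₀ and x̄.
σ₀² = 59.60² = 3552.16, σ² = 64.10² = 4108.81; σ² + n·σ₀² = 4108.81 + 15·3552.16 = 57391.21.
Posterior precision = 1/σ₀² + n/σ² = 1/3552.16 + 15/4108.81 = (σ² + n·σ₀²)/(σ₀²σ²) = 57391.21/(3552.16·4108.81); posterior variance σₙ² = σ₀²σ²/(σ² + n·σ₀²) = 3552.16·4108.81/57391.21 = 254.309859.
Posterior SD = √σₙ² = √(3552.16·4108.81/57391.21) = 15.9471.

15.9471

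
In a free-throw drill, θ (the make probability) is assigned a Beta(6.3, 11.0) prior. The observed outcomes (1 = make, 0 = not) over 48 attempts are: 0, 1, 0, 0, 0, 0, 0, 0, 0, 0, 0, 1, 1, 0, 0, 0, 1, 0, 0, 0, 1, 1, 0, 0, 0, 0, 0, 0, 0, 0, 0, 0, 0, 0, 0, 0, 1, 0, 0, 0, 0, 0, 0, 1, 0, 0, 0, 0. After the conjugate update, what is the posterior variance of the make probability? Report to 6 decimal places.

The Beta prior is conjugate to a Binomial/Bernoulli likelihood; the update adds successes to α and failures to β.
Posterior: Beta(α+k, β+n−k) = Beta(6.3+8, 11.0+40) = Beta(14.3, 51.0).
Var = αβ/((α+β)²(α+β+1)) = 14.3·51.0/(65.3²·66.3) = 0.002580.

0.002580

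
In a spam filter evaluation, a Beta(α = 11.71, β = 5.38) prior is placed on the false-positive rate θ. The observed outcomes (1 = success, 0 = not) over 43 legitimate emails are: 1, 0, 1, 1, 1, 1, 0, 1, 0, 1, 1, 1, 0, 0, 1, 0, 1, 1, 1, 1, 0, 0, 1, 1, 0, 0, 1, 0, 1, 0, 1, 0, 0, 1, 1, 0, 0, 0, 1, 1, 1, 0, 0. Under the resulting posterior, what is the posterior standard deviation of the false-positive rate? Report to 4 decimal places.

The Beta prior is conjugate to a Binomial/Bernoulli likelihood; the update adds successes to α and failures to β.
Posterior: Beta(α+k, β+n−k) = Beta(11.71+24, 5.38+19) = Beta(35.71, 24.38).
Var = αβ/((α+β)²(α+β+1)) = 35.71·24.38/(60.09²·61.09) = 0.00394684; SD = √0.00394684 = 0.0628.

0.0628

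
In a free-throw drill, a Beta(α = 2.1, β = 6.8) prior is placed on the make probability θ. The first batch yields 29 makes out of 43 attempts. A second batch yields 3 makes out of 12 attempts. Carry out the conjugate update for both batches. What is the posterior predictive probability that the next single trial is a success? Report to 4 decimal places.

The Beta prior is conjugate to a Binomial/Bernoulli likelihood; the update adds successes to α and failures to β.
After batch 1: Beta(2.1+29, 6.8+14) = Beta(31.1, 20.8).
After batch 2: Beta(31.1+3, 20.8+9) = Beta(34.1, 29.8).
For a single future Bernoulli trial, P(success | data) = α/(α+β) = 0.5336.

0.5336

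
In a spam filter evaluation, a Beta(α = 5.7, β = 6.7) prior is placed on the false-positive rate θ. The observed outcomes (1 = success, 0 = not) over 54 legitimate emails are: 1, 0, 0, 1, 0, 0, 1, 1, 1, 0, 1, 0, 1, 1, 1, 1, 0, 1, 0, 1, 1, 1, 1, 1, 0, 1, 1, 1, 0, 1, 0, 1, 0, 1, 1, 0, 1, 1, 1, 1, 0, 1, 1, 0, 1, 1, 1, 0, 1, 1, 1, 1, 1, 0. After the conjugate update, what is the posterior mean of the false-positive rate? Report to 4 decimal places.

0.6431

The Beta prior is conjugate to a Binomial/Bernoulli likelihood; the update adds successes to α and failures to β.
Posterior: Beta(α+k, β+n−k) = Beta(5.7+37, 6.7+17) = Beta(42.7, 23.7).
Posterior mean = α/(α+β) = 42.7/66.4 = 0.6431.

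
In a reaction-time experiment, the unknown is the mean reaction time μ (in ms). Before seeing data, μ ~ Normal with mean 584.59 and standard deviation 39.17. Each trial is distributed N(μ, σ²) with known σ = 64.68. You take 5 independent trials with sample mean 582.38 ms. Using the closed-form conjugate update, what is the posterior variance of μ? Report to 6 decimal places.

541.436529

For Normal data with known variance σ², a Normal(μ₀, σ₀²) prior on μ is conjugate. Posterior precision = 1/σ₀² + n/σ²; posterior mean is the precision-weighted average of μ₀ and x̄.
σ₀² = 39.17² = 1534.2889, σ² = 64.68² = 4183.5024; σ² + n·σ₀² = 4183.5024 + 5·1534.2889 = 11854.9469.
Posterior precision = 1/σ₀² + n/σ² = 1/1534.2889 + 5/4183.5024 = (σ² + n·σ₀²)/(σ₀²σ²) = 11854.9469/(1534.2889·4183.5024); posterior variance σₙ² = σ₀²σ²/(σ² + n·σ₀²) = 1534.2889·4183.5024/11854.9469 = 541.436529.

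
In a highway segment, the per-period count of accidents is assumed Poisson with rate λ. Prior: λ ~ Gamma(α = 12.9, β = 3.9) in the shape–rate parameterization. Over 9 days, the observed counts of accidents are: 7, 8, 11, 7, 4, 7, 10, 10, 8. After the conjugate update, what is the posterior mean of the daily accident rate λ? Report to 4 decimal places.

With a Gamma(shape α, rate β) prior, the Poisson likelihood is conjugate: the posterior is Gamma(α + ΣXᵢ, β + n).
Sum of counts S = 72 over n = 9 days.
Posterior: Gamma(α+S, β+n) = Gamma(12.9+72, 3.9+9) = Gamma(84.9, 12.9).
Posterior mean = α/β = 84.9/12.9 = 6.5814.

6.5814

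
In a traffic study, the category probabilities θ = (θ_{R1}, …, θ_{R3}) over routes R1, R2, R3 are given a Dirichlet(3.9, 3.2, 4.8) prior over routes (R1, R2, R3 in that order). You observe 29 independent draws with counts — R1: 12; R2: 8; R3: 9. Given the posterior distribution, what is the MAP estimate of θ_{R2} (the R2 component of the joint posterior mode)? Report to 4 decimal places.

0.2691

The Dirichlet prior is conjugate to the Multinomial likelihood: each posterior αⱼ = prior αⱼ + observed count nⱼ.
Posterior concentration: (15.9, 11.2, 13.8), total = 40.9.
Joint mode component: (α_{R2}−1)/(Σα−K) = 10.2/37.9 = 0.2691.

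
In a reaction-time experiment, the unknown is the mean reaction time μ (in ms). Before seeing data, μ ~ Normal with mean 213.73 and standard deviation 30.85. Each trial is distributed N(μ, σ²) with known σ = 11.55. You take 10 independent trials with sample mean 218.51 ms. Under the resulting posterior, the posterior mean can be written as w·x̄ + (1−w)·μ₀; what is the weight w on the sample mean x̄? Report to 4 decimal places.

For Normal data with known variance σ², a Normal(μ₀, σ₀²) prior on μ is conjugate. Posterior precision = 1/σ₀² + n/σ²; posterior mean is the precision-weighted average of μ₀ and x̄.
σ₀² = 30.85² = 951.7225, σ² = 11.55² = 133.4025. Prior precision 1/σ₀² = 1/951.7225; data precision n/σ² = 10/133.4025.
w = (n/σ²)/(1/σ₀² + n/σ²) = n·σ₀²/(σ² + n·σ₀²) = 10·951.7225/(133.4025 + 10·951.7225) = 9517.225/9650.6275 = 0.9862.

0.9862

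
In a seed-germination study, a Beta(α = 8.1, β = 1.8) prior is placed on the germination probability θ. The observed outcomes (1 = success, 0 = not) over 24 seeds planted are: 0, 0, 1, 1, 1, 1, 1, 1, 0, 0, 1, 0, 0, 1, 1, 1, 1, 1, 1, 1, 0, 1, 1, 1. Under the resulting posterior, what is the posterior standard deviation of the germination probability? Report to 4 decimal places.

The Beta prior is conjugate to a Binomial/Bernoulli likelihood; the update adds successes to α and failures to β.
Posterior: Beta(α+k, β+n−k) = Beta(8.1+17, 1.8+7) = Beta(25.1, 8.8).
Var = αβ/((α+β)²(α+β+1)) = 25.1·8.8/(33.9²·34.9) = 0.00550721; SD = √0.00550721 = 0.0742.

0.0742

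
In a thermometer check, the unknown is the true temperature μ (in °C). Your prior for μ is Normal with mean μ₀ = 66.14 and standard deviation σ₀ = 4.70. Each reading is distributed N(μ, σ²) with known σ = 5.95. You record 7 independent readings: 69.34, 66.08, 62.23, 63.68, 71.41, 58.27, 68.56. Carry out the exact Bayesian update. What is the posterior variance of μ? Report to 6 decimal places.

4.115303

For Normal data with known variance σ², a Normal(μ₀, σ₀²) prior on μ is conjugate. Posterior precision = 1/σ₀² + n/σ²; posterior mean is the precision-weighted average of μ₀ and x̄.
σ₀² = 4.70² = 22.09, σ² = 5.95² = 35.4025; σ² + n·σ₀² = 35.4025 + 7·22.09 = 190.0325.
Posterior precision = 1/σ₀² + n/σ² = 1/22.09 + 7/35.4025 = (σ² + n·σ₀²)/(σ₀²σ²) = 190.0325/(22.09·35.4025); posterior variance σₙ² = σ₀²σ²/(σ² + n·σ₀²) = 22.09·35.4025/190.0325 = 4.115303.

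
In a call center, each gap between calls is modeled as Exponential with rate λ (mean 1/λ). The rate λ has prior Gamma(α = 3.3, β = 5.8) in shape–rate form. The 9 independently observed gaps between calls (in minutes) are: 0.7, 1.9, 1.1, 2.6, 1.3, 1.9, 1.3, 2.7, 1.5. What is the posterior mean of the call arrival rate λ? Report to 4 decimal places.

0.5913

With a Gamma(shape α, rate β) prior on the exponential rate λ, the posterior after n observations with total T = Σxᵢ is Gamma(α+n, β+T).
Sum of observations T = 15.0 minutes; n = 9.
Posterior: Gamma(3.3+9, 5.8+15.0) = Gamma(12.3, 20.8).
Posterior mean of λ = α/β = 12.3/20.8 = 0.5913.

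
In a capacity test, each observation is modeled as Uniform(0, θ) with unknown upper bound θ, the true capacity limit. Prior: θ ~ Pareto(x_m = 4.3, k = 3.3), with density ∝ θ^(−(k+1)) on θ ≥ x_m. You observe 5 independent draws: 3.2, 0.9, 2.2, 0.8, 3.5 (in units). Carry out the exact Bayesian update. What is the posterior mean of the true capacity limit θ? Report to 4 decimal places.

4.8890

A Pareto(scale x_m, shape k) prior on the upper bound θ of Uniform(0, θ) is conjugate: posterior is Pareto(max(x_m, max xᵢ), k + n).
Sample maximum = 3.5; prior scale x_m = 4.3 → posterior scale = max = 4.3.
Posterior shape = 3.3 + 5 = 8.3.
E[θ|data] = k·x_m/(k−1) = 8.3·4.3/7.3 = 4.8890.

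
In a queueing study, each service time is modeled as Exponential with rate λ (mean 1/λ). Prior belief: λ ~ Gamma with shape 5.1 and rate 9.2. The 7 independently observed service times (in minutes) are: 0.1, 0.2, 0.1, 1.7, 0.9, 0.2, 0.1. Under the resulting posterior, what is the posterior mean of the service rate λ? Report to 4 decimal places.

With a Gamma(shape α, rate β) prior on the exponential rate λ, the posterior after n observations with total T = Σxᵢ is Gamma(α+n, β+T).
Sum of observations T = 3.3 minutes; n = 7.
Posterior: Gamma(5.1+7, 9.2+3.3) = Gamma(12.1, 12.5).
Posterior mean of λ = α/β = 12.1/12.5 = 0.9680.

0.9680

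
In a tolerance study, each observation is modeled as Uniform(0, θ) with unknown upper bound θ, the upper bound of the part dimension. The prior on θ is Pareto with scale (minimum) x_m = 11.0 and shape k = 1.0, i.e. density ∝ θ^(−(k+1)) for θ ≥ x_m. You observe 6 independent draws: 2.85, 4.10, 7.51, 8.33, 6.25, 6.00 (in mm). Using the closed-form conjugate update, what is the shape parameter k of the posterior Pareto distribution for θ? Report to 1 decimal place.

7.0

A Pareto(scale x_m, shape k) prior on the upper bound θ of Uniform(0, θ) is conjugate: posterior is Pareto(max(x_m, max xᵢ), k + n).
Sample maximum = 8.33; prior scale x_m = 11.0 → posterior scale = max = 11.00.
Posterior shape = 1.0 + 6 = 7.0.
Posterior shape k = 7.0.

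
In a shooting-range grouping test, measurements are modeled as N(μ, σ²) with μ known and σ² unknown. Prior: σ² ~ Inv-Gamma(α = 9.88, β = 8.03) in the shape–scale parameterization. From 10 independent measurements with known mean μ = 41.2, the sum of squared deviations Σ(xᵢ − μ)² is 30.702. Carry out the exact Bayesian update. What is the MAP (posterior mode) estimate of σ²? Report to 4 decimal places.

1.4724

With known mean μ and an Inverse-Gamma(α, β) prior on σ², the Normal likelihood is conjugate: posterior is Inv-Gamma(α + n/2, β + Σ(xᵢ−μ)²/2).
Posterior: Inv-Gamma(9.88 + 10/2, 8.03 + 30.702/2) = Inv-Gamma(14.88, 23.3810).
Mode = β/(α+1) = 23.3810/15.88 = 1.4724.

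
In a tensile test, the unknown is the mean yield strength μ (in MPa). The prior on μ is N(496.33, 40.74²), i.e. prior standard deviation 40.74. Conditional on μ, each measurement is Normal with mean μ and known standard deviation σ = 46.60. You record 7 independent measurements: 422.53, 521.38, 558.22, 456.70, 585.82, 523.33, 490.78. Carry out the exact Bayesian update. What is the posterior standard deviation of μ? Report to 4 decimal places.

16.1669

For Normal data with known variance σ², a Normal(μ₀, σ₀²) prior on μ is conjugate. Posterior precision = 1/σ₀² + n/σ²; posterior mean is the precision-weighted average of μ₀ and x̄.
σ₀² = 40.74² = 1659.7476, σ² = 46.60² = 2171.56; σ² + n·σ₀² = 2171.56 + 7·1659.7476 = 13789.7932.
Posterior precision = 1/σ₀² + n/σ² = 1/1659.7476 + 7/2171.56 = (σ² + n·σ₀²)/(σ₀²σ²) = 13789.7932/(1659.7476·2171.56); posterior variance σₙ² = σ₀²σ²/(σ² + n·σ₀²) = 1659.7476·2171.56/13789.7932 = 261.370236.
Posterior SD = √σₙ² = √(1659.7476·2171.56/13789.7932) = 16.1669.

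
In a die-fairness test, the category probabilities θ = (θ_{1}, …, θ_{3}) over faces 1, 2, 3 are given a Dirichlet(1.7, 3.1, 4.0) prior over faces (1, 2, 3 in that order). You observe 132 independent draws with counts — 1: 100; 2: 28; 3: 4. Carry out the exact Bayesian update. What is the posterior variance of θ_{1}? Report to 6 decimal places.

0.001415

The Dirichlet prior is conjugate to the Multinomial likelihood: each posterior αⱼ = prior αⱼ + observed count nⱼ.
Posterior concentration: (101.7, 31.1, 8.0), total = 140.8.
Var[θ_j] = α_j(Σα−α_j)/((Σα)²(Σα+1)) = 101.7·39.1/(140.8²·141.8) = 0.001415.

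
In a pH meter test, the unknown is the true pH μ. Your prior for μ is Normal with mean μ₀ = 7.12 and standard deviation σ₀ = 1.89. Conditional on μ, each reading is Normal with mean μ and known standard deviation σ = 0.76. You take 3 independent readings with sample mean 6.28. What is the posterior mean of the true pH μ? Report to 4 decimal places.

For Normal data with known variance σ², a Normal(μ₀, σ₀²) prior on μ is conjugate. Posterior precision = 1/σ₀² + n/σ²; posterior mean is the precision-weighted average of μ₀ and x̄.
n·x̄ = 3·6.28 = 18.84.
σ₀² = 1.89² = 3.5721, σ² = 0.76² = 0.5776; σ² + n·σ₀² = 0.5776 + 3·3.5721 = 11.2939.
Posterior mean = (μ₀/σ₀² + n·x̄/σ²)/(1/σ₀² + n/σ²) = (σ²·μ₀ + σ₀²·n·x̄)/(σ² + n·σ₀²) = (0.5776·7.12 + 3.5721·18.84)/11.2939 = 71.410876/11.2939 = 6.3230.

6.3230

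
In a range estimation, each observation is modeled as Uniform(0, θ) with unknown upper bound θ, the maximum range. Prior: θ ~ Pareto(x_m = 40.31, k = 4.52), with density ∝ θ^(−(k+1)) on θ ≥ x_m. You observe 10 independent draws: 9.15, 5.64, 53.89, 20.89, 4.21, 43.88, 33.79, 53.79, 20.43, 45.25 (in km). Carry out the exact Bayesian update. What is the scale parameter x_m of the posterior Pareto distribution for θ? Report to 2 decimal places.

53.89

A Pareto(scale x_m, shape k) prior on the upper bound θ of Uniform(0, θ) is conjugate: posterior is Pareto(max(x_m, max xᵢ), k + n).
Sample maximum = 53.89; prior scale x_m = 40.31 → posterior scale = max = 53.89.
Posterior shape = 4.52 + 10 = 14.52.
Posterior scale x_m = 53.89.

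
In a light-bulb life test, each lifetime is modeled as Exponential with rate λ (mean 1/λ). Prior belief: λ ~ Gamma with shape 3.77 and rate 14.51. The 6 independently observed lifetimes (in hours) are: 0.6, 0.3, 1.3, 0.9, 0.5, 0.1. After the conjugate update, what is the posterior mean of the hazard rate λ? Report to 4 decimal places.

With a Gamma(shape α, rate β) prior on the exponential rate λ, the posterior after n observations with total T = Σxᵢ is Gamma(α+n, β+T).
Sum of observations T = 3.7 hours; n = 6.
Posterior: Gamma(3.77+6, 14.51+3.7) = Gamma(9.77, 18.21).
Posterior mean of λ = α/β = 9.77/18.21 = 0.5365.

0.5365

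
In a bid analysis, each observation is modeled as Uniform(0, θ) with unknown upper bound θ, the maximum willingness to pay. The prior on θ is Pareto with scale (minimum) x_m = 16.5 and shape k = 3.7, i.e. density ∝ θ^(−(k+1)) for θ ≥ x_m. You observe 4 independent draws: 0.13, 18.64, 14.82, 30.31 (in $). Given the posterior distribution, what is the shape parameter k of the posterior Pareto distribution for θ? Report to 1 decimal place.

7.7

A Pareto(scale x_m, shape k) prior on the upper bound θ of Uniform(0, θ) is conjugate: posterior is Pareto(max(x_m, max xᵢ), k + n).
Sample maximum = 30.31; prior scale x_m = 16.5 → posterior scale = max = 30.31.
Posterior shape = 3.7 + 4 = 7.7.
Posterior shape k = 7.7.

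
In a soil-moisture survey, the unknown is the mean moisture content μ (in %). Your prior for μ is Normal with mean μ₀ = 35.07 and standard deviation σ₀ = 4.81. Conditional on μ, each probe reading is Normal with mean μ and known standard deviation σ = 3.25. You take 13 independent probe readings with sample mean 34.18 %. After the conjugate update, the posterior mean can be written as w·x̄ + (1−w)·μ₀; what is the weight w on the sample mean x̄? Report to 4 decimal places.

For Normal data with known variance σ², a Normal(μ₀, σ₀²) prior on μ is conjugate. Posterior precision = 1/σ₀² + n/σ²; posterior mean is the precision-weighted average of μ₀ and x̄.
σ₀² = 4.81² = 23.1361, σ² = 3.25² = 10.5625. Prior precision 1/σ₀² = 1/23.1361; data precision n/σ² = 13/10.5625.
w = (n/σ²)/(1/σ₀² + n/σ²) = n·σ₀²/(σ² + n·σ₀²) = 13·23.1361/(10.5625 + 13·23.1361) = 300.7693/311.3318 = 0.9661.

0.9661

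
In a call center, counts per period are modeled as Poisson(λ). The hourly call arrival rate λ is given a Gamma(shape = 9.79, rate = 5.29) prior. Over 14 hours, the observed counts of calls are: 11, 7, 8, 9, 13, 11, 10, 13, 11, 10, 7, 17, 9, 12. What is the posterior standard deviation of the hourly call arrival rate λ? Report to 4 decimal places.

With a Gamma(shape α, rate β) prior, the Poisson likelihood is conjugate: the posterior is Gamma(α + ΣXᵢ, β + n).
Sum of counts S = 148 over n = 14 hours.
Posterior: Gamma(α+S, β+n) = Gamma(9.79+148, 5.29+14) = Gamma(157.79, 19.29).
SD = √α/β = √157.79/19.29 = 0.6512.

0.6512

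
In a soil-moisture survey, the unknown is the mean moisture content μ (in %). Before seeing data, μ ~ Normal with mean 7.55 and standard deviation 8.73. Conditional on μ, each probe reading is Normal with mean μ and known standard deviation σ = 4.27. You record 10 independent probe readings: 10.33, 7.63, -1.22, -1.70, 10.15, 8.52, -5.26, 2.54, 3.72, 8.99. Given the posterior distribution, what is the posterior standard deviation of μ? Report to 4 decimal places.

For Normal data with known variance σ², a Normal(μ₀, σ₀²) prior on μ is conjugate. Posterior precision = 1/σ₀² + n/σ²; posterior mean is the precision-weighted average of μ₀ and x̄.
σ₀² = 8.73² = 76.2129, σ² = 4.27² = 18.2329; σ² + n·σ₀² = 18.2329 + 10·76.2129 = 780.3619.
Posterior precision = 1/σ₀² + n/σ² = 1/76.2129 + 10/18.2329 = (σ² + n·σ₀²)/(σ₀²σ²) = 780.3619/(76.2129·18.2329); posterior variance σₙ² = σ₀²σ²/(σ² + n·σ₀²) = 76.2129·18.2329/780.3619 = 1.780689.
Posterior SD = √σₙ² = √(76.2129·18.2329/780.3619) = 1.3344.

1.3344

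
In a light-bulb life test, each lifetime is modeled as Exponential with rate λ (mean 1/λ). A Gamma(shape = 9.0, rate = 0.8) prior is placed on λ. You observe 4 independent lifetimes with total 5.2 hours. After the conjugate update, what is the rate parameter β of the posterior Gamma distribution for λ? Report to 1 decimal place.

With a Gamma(shape α, rate β) prior on the exponential rate λ, the posterior after n observations with total T = Σxᵢ is Gamma(α+n, β+T).
Posterior: Gamma(9.0+4, 0.8+5.2) = Gamma(13.0, 6.0).
Posterior β = 6.0.

6.0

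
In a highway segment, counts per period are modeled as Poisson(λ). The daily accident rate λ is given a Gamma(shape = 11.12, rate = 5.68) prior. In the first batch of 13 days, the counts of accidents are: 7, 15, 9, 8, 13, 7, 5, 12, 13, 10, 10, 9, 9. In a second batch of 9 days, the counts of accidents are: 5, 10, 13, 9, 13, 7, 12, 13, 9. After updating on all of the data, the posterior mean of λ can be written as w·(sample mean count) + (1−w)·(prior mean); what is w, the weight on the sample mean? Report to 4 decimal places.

0.7948

With a Gamma(shape α, rate β) prior, the Poisson likelihood is conjugate: the posterior is Gamma(α + ΣXᵢ, β + n).
Total number of days: n = 13 + 9 = 22.
Posterior mean = (α₀+S)/(β₀+n) = [n/(β₀+n)]·(S/n) + [β₀/(β₀+n)]·(α₀/β₀), so only n and β₀ enter the weight.
Weight on data w = n/(β₀+n) = 22/(5.68+22) = 22/27.68 = 0.7948.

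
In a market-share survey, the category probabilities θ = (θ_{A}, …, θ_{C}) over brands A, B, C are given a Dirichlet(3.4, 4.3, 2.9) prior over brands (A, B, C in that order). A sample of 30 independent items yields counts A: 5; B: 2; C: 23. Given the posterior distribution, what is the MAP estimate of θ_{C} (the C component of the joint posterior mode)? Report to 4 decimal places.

0.6622

The Dirichlet prior is conjugate to the Multinomial likelihood: each posterior αⱼ = prior αⱼ + observed count nⱼ.
Posterior concentration: (8.4, 6.3, 25.9), total = 40.6.
Joint mode component: (α_{C}−1)/(Σα−K) = 24.9/37.6 = 0.6622.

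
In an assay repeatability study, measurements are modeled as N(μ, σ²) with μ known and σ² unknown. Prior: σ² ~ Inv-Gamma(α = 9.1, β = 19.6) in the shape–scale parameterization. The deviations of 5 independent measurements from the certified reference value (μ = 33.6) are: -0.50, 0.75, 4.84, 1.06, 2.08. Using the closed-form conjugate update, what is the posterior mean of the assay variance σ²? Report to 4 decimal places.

3.2494

With known mean μ and an Inverse-Gamma(α, β) prior on σ², the Normal likelihood is conjugate: posterior is Inv-Gamma(α + n/2, β + Σ(xᵢ−μ)²/2).
Σ(xᵢ−μ)² = (-0.50)² + (0.75)² + (4.84)² + (1.06)² + (2.08)² = 29.6881.
Posterior: Inv-Gamma(9.1 + 5/2, 19.6 + 29.6881/2) = Inv-Gamma(11.60, 34.44405).
E[σ²|data] = β/(α−1) = 34.44405/10.60 = 3.2494.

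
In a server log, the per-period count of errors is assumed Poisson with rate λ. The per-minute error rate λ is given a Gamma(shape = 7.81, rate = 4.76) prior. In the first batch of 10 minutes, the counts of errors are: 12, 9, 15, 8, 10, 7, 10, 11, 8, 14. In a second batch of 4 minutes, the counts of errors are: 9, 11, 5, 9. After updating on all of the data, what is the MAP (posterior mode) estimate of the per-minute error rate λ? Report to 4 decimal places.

7.7191

With a Gamma(shape α, rate β) prior, the Poisson likelihood is conjugate: the posterior is Gamma(α + ΣXᵢ, β + n).
Batch 1: sum of counts S = 104 over n = 10 minutes.
After batch 1: Gamma(α+S, β+n) = Gamma(7.81+104, 4.76+10) = Gamma(111.81, 14.76).
Batch 2: sum of counts S = 34 over n = 4 minutes.
After batch 2: Gamma(α+S, β+n) = Gamma(111.81+34, 14.76+4) = Gamma(145.81, 18.76).
Mode of Gamma(α,β) for α≥1 is (α−1)/β = 144.81/18.76 = 7.7191.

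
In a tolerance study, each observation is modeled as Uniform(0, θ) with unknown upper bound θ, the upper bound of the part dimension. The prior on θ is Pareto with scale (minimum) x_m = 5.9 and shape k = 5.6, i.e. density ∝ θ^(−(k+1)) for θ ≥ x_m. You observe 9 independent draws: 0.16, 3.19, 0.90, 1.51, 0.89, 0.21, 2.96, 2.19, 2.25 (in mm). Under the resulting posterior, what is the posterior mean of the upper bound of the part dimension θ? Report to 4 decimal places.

6.3338

A Pareto(scale x_m, shape k) prior on the upper bound θ of Uniform(0, θ) is conjugate: posterior is Pareto(max(x_m, max xᵢ), k + n).
Sample maximum = 3.19; prior scale x_m = 5.9 → posterior scale = max = 5.90.
Posterior shape = 5.6 + 9 = 14.6.
E[θ|data] = k·x_m/(k−1) = 14.6·5.90/13.6 = 6.3338.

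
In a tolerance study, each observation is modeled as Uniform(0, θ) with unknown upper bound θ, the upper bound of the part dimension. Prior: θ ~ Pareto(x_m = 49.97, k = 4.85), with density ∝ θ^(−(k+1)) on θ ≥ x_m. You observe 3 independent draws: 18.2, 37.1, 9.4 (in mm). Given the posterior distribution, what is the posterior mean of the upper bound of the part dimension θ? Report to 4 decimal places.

A Pareto(scale x_m, shape k) prior on the upper bound θ of Uniform(0, θ) is conjugate: posterior is Pareto(max(x_m, max xᵢ), k + n).
Sample maximum = 37.1; prior scale x_m = 49.97 → posterior scale = max = 49.97.
Posterior shape = 4.85 + 3 = 7.85.
E[θ|data] = k·x_m/(k−1) = 7.85·49.97/6.85 = 57.2649.

57.2649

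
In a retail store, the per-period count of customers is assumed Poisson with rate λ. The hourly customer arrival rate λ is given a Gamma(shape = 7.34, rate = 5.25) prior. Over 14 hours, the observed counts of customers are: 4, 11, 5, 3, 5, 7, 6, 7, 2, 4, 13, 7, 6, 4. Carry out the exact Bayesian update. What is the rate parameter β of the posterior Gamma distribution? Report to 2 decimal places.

19.25

With a Gamma(shape α, rate β) prior, the Poisson likelihood is conjugate: the posterior is Gamma(α + ΣXᵢ, β + n).
Sum of counts S = 84 over n = 14 hours.
Posterior: Gamma(α+S, β+n) = Gamma(7.34+84, 5.25+14) = Gamma(91.34, 19.25).
Posterior β = 19.25.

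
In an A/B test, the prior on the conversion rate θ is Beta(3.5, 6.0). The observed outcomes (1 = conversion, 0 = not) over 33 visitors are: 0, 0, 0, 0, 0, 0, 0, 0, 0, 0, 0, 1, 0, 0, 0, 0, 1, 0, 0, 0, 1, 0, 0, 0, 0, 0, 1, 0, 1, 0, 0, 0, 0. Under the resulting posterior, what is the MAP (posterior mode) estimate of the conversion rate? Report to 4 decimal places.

The Beta prior is conjugate to a Binomial/Bernoulli likelihood; the update adds successes to α and failures to β.
Posterior: Beta(α+k, β+n−k) = Beta(3.5+5, 6.0+28) = Beta(8.5, 34.0).
Mode of Beta(a,b) for a,b>1 is (a−1)/(a+b−2) = 7.5/40.5 = 0.1852.

0.1852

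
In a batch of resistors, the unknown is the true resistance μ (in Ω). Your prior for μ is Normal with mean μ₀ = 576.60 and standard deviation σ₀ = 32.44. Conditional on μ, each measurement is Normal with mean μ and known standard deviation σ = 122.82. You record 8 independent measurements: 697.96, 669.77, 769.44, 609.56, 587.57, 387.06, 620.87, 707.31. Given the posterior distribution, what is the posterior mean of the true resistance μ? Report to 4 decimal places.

For Normal data with known variance σ², a Normal(μ₀, σ₀²) prior on μ is conjugate. Posterior precision = 1/σ₀² + n/σ²; posterior mean is the precision-weighted average of μ₀ and x̄.
Σxᵢ = 697.96 + 669.77 + 769.44 + 609.56 + 587.57 + 387.06 + 620.87 + 707.31 = 5049.54, so n·x̄ = 5049.54.
σ₀² = 32.44² = 1052.3536, σ² = 122.82² = 15084.7524; σ² + n·σ₀² = 15084.7524 + 8·1052.3536 = 23503.5812.
Posterior mean = (μ₀/σ₀² + n·x̄/σ²)/(1/σ₀² + n/σ²) = (σ²·μ₀ + σ₀²·n·x̄)/(σ² + n·σ₀²) = (15084.7524·576.60 + 1052.3536·5049.54)/23503.5812 = 14011769.831184/23503.5812 = 596.1547.

596.1547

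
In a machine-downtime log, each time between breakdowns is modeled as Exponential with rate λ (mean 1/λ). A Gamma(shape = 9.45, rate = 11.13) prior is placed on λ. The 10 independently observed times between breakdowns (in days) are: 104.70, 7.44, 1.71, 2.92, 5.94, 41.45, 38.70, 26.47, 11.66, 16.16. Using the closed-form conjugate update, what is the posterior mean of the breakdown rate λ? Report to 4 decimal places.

With a Gamma(shape α, rate β) prior on the exponential rate λ, the posterior after n observations with total T = Σxᵢ is Gamma(α+n, β+T).
Sum of observations T = 257.15 days; n = 10.
Posterior: Gamma(9.45+10, 11.13+257.15) = Gamma(19.45, 268.28).
Posterior mean of λ = α/β = 19.45/268.28 = 0.0725.

0.0725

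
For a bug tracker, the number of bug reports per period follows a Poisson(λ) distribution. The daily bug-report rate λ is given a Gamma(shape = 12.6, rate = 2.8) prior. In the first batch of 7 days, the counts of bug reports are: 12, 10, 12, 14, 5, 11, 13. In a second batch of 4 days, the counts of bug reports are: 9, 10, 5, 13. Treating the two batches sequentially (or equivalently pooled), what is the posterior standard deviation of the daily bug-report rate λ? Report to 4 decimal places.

With a Gamma(shape α, rate β) prior, the Poisson likelihood is conjugate: the posterior is Gamma(α + ΣXᵢ, β + n).
Batch 1: sum of counts S = 77 over n = 7 days.
After batch 1: Gamma(α+S, β+n) = Gamma(12.6+77, 2.8+7) = Gamma(89.6, 9.8).
Batch 2: sum of counts S = 37 over n = 4 days.
After batch 2: Gamma(α+S, β+n) = Gamma(89.6+37, 9.8+4) = Gamma(126.6, 13.8).
SD = √α/β = √126.6/13.8 = 0.8153.

0.8153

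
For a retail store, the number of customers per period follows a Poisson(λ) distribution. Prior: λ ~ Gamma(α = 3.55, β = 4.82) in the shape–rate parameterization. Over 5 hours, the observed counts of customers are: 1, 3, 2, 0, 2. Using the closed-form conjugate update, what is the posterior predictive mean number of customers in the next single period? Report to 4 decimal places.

1.1762

With a Gamma(shape α, rate β) prior, the Poisson likelihood is conjugate: the posterior is Gamma(α + ΣXᵢ, β + n).
Sum of counts S = 8 over n = 5 hours.
Posterior: Gamma(α+S, β+n) = Gamma(3.55+8, 4.82+5) = Gamma(11.55, 9.82).
The predictive distribution for one future period is NegBinom with mean α/β = 1.1762.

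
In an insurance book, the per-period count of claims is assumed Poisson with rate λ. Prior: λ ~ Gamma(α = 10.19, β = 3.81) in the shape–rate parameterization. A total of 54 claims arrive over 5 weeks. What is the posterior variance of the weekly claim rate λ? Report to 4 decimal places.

With a Gamma(shape α, rate β) prior, the Poisson likelihood is conjugate: the posterior is Gamma(α + ΣXᵢ, β + n).
Posterior: Gamma(α+S, β+n) = Gamma(10.19+54, 3.81+5) = Gamma(64.19, 8.81).
Var = α/β² = 64.19/8.81² = 0.8270.

0.8270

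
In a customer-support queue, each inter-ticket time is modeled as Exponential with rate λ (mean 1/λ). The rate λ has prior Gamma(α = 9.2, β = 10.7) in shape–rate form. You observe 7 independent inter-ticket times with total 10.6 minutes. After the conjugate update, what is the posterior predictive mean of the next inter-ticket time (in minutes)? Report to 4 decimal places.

1.4013

With a Gamma(shape α, rate β) prior on the exponential rate λ, the posterior after n observations with total T = Σxᵢ is Gamma(α+n, β+T).
Posterior: Gamma(9.2+7, 10.7+10.6) = Gamma(16.2, 21.3).
The predictive distribution for the next observation is Lomax; its mean is β/(α−1) = 21.3/15.2 = 1.4013.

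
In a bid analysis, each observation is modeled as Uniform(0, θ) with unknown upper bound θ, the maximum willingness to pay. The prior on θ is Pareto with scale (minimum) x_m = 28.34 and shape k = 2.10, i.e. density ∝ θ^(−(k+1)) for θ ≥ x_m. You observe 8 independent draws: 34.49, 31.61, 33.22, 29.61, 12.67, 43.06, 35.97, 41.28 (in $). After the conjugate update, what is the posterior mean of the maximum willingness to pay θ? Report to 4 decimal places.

47.7919

A Pareto(scale x_m, shape k) prior on the upper bound θ of Uniform(0, θ) is conjugate: posterior is Pareto(max(x_m, max xᵢ), k + n).
Sample maximum = 43.06; prior scale x_m = 28.34 → posterior scale = max = 43.06.
Posterior shape = 2.10 + 8 = 10.10.
E[θ|data] = k·x_m/(k−1) = 10.10·43.06/9.10 = 47.7919.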